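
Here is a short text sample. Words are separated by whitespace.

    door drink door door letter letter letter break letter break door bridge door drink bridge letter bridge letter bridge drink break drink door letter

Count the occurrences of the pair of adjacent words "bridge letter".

2

Scanning the 23 overlapping bigram windows for "bridge letter":
  position 15–16: bridge letter
  position 17–18: bridge letter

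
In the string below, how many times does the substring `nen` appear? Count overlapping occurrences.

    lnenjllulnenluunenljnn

3

Sliding a length-3 window over the 22 characters (20 positions):
  position 2–4: nen
  position 10–12: nen
  position 16–18: nen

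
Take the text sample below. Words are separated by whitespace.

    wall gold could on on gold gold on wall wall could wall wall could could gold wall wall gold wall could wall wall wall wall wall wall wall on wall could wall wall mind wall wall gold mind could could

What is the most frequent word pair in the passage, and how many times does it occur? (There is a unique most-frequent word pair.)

"wall wall", 11 times

Bigram frequencies (highest first):
  wall wall: 11
  wall could: 4
  wall gold: 3
  could wall: 3
  on wall: 2
  could could: 2
  … (13 more, each ≤ 2)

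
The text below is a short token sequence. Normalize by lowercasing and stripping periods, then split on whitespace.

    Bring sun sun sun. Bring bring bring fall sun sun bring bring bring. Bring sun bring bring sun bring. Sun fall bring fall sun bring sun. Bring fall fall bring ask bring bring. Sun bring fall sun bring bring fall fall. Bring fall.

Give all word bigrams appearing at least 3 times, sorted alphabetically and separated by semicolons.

Bigram counts meeting the condition (at least 3 times):
  bring bring: 8
  bring fall: 6
  bring sun: 6
  fall bring: 3
  fall sun: 3
  sun bring: 8
  sun sun: 3

bring bring; bring fall; bring sun; fall bring; fall sun; sun bring; sun sun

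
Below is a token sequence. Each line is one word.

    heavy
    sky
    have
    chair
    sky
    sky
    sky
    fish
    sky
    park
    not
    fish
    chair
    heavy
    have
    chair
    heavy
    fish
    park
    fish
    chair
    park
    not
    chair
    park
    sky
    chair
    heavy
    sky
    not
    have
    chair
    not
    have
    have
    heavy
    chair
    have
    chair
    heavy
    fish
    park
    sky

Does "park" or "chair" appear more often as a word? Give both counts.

"chair" (9 vs 5)

"park": 5 occurrences
"chair": 9 occurrences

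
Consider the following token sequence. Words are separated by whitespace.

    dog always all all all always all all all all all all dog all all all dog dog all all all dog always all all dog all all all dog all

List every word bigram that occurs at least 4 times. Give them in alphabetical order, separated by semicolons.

Bigram counts meeting the condition (at least 4 times):
  all all: 14
  all dog: 5
  dog all: 4

all all; all dog; dog all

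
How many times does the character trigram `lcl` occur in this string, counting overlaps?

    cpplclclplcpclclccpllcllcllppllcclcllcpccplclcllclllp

Sliding a length-3 window over the 53 characters (51 positions):
  position 4–6: lcl
  position 6–8: lcl
  position 14–16: lcl
  position 21–23: lcl
  position 24–26: lcl
  position 34–36: lcl
  position 43–45: lcl
  position 45–47: lcl
  position 48–50: lcl

9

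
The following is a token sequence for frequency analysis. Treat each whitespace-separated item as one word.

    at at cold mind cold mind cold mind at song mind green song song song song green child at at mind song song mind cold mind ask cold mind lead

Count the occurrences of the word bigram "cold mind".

Scanning the 29 overlapping bigram windows for "cold mind":
  position 3–4: cold mind
  position 5–6: cold mind
  position 7–8: cold mind
  position 25–26: cold mind
  position 28–29: cold mind

5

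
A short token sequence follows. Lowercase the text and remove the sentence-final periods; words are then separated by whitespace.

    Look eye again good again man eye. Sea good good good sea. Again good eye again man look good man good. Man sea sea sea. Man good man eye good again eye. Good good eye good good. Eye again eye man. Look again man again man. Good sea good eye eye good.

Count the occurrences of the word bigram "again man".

4

Scanning the 51 overlapping bigram windows for "again man":
  position 5–6: again man
  position 16–17: again man
  position 43–44: again man
  position 45–46: again man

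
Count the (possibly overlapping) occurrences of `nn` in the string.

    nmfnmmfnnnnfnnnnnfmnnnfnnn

Sliding a length-2 window over the 26 characters (25 positions):
  position 8–9: nn
  position 9–10: nn
  position 10–11: nn
  position 13–14: nn
  position 14–15: nn
  position 15–16: nn
  position 16–17: nn
  position 20–21: nn
  position 21–22: nn
  position 24–25: nn
  … (1 more)

11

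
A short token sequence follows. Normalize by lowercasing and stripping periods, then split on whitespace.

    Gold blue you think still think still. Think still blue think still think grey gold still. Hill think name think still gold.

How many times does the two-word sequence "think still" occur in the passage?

5

Scanning the 21 overlapping bigram windows for "think still":
  position 4–5: think still
  position 6–7: think still
  position 8–9: think still
  position 11–12: think still
  position 20–21: think still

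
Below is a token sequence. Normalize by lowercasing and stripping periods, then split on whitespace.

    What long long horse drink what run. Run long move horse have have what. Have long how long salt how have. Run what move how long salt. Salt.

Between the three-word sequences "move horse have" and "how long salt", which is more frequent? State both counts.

"how long salt" (2 vs 1)

"move horse have": 1 occurrence
"how long salt": 2 occurrences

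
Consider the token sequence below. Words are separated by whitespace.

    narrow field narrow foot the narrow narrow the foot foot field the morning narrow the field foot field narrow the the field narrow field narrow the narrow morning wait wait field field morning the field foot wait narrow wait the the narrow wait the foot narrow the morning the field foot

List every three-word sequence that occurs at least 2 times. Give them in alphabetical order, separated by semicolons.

Trigram counts meeting the condition (at least 2 times):
  field narrow the: 2
  morning the field: 2
  narrow field narrow: 2
  narrow wait the: 2
  the field foot: 3

field narrow the; morning the field; narrow field narrow; narrow wait the; the field foot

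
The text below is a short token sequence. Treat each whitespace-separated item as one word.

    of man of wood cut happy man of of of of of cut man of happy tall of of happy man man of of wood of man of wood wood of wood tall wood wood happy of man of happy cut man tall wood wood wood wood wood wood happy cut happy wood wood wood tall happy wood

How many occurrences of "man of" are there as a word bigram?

Scanning the 57 overlapping bigram windows for "man of":
  position 2–3: man of
  position 7–8: man of
  position 14–15: man of
  position 22–23: man of
  position 27–28: man of
  position 38–39: man of

6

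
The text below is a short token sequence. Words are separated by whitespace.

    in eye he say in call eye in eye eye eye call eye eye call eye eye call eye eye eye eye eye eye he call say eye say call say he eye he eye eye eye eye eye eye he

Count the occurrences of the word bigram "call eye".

4

Scanning the 40 overlapping bigram windows for "call eye":
  position 6–7: call eye
  position 12–13: call eye
  position 15–16: call eye
  position 18–19: call eye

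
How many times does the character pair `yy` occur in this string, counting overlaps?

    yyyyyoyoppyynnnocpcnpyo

Sliding a length-2 window over the 23 characters (22 positions):
  position 1–2: yy
  position 2–3: yy
  position 3–4: yy
  position 4–5: yy
  position 11–12: yy

5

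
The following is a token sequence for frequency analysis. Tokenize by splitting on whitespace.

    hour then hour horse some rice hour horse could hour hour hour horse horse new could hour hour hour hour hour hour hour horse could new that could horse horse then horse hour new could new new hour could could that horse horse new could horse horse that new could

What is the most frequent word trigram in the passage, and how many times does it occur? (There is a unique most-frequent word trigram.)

Trigram frequencies (highest first):
  hour hour hour: 6
  hour horse could: 2
  could hour hour: 2
  hour hour horse: 2
  horse horse new: 2
  horse new could: 2
  … (31 more, each ≤ 2)

"hour hour hour", 6 times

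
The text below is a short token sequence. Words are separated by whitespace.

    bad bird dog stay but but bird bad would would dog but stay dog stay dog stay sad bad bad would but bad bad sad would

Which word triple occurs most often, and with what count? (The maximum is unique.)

Trigram frequencies (highest first):
  stay dog stay: 2
  bad bird dog: 1
  bird dog stay: 1
  dog stay but: 1
  stay but but: 1
  but but bird: 1
  … (17 more, each ≤ 1)

"stay dog stay", 2 times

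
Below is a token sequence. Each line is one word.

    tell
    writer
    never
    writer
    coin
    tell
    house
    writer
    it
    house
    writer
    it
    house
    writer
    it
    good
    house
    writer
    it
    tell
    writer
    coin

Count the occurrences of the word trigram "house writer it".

Scanning the 20 overlapping trigram windows for "house writer it":
  position 7–9: house writer it
  position 10–12: house writer it
  position 13–15: house writer it
  position 17–19: house writer it

4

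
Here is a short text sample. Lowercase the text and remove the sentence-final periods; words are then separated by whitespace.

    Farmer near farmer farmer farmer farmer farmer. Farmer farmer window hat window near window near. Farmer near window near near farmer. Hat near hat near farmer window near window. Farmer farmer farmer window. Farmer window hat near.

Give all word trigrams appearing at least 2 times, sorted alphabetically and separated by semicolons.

Trigram counts meeting the condition (at least 2 times):
  farmer farmer farmer: 6
  farmer farmer window: 2
  farmer window hat: 2
  near window near: 2
  window near window: 2

farmer farmer farmer; farmer farmer window; farmer window hat; near window near; window near window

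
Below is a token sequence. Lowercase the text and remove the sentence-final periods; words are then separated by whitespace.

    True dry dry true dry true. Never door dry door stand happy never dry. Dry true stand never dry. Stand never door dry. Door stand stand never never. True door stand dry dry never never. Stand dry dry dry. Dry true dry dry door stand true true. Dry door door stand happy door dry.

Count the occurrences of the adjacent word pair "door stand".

Scanning the 53 overlapping bigram windows for "door stand":
  position 10–11: door stand
  position 24–25: door stand
  position 30–31: door stand
  position 44–45: door stand
  position 50–51: door stand

5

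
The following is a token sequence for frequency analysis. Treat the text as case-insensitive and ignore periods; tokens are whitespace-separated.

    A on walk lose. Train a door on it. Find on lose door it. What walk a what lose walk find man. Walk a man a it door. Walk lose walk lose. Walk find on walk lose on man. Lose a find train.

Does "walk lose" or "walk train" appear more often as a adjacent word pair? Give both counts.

"walk lose": 4 occurrences
"walk train": 0 occurrences

"walk lose" (4 vs 0)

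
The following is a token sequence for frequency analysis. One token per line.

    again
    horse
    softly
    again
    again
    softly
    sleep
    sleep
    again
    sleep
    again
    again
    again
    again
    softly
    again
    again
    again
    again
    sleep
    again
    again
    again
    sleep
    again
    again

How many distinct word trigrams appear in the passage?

26 tokens → 24 trigram windows in total.
Repeated trigrams (each contributes count−1 duplicates):
  again again again: 5
  again sleep again: 3
  sleep again again: 3
  again again sleep: 2
  again again softly: 2
  softly again again: 2
11 duplicate windows → 24 − 11 = 13 distinct.

13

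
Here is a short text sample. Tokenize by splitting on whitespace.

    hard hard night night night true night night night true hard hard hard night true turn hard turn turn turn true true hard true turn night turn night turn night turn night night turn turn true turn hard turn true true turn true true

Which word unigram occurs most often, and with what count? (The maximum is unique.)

Unigram frequencies (highest first):
  turn: 13
  night: 12
  true: 11
  hard: 8

"turn", 13 times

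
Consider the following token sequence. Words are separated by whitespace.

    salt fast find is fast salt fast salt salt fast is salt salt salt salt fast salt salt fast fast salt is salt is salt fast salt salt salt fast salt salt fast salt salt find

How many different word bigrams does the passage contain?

11

36 tokens → 35 bigram windows in total.
Repeated bigrams (each contributes count−1 duplicates):
  salt salt: 9
  salt fast: 8
  fast salt: 7
  is salt: 3
  salt is: 2
24 duplicate windows → 35 − 24 = 11 distinct.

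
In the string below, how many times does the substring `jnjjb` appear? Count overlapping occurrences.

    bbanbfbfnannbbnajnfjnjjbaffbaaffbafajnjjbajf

Sliding a length-5 window over the 44 characters (40 positions):
  position 20–24: jnjjb
  position 37–41: jnjjb

2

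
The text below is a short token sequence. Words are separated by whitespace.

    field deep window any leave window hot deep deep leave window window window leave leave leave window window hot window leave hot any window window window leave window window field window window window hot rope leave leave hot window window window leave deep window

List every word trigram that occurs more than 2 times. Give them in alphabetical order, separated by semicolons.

Trigram counts meeting the condition (more than 2 times):
  leave window window: 3
  window window leave: 3
  window window window: 4

leave window window; window window leave; window window window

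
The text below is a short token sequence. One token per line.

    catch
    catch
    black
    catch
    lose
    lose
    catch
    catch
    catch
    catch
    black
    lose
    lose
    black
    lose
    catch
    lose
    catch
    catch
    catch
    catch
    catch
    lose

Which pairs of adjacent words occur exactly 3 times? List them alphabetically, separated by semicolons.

catch lose; lose catch

Bigram counts meeting the condition (exactly 3 times):
  catch lose: 3
  lose catch: 3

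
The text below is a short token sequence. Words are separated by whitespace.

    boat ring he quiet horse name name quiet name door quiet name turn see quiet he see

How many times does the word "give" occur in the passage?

Scanning the 17 tokens for "give":
  (none found)

0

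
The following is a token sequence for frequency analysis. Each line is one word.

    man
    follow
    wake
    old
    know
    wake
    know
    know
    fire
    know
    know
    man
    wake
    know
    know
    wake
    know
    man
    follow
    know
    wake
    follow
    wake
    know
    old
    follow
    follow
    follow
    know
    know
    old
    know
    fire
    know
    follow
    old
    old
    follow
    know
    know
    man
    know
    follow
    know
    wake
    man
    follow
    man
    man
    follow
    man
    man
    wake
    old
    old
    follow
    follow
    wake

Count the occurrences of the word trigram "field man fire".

0

Scanning the 56 overlapping trigram windows for "field man fire":
  (none found)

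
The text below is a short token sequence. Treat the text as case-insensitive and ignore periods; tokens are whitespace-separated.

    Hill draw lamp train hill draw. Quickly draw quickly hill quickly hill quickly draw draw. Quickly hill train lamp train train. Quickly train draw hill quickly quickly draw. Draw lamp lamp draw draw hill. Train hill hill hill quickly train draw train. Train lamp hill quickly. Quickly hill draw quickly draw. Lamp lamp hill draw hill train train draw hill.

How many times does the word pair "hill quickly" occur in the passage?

5

Scanning the 59 overlapping bigram windows for "hill quickly":
  position 10–11: hill quickly
  position 12–13: hill quickly
  position 25–26: hill quickly
  position 38–39: hill quickly
  position 45–46: hill quickly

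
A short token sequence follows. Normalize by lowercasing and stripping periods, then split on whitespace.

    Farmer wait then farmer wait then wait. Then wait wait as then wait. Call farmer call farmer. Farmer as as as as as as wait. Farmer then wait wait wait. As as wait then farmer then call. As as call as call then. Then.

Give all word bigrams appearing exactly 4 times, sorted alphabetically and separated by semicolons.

then wait; wait then

Bigram counts meeting the condition (exactly 4 times):
  then wait: 4
  wait then: 4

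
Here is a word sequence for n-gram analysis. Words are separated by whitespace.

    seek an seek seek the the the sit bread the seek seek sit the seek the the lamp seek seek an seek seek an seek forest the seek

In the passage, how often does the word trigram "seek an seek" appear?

Scanning the 26 overlapping trigram windows for "seek an seek":
  position 1–3: seek an seek
  position 20–22: seek an seek
  position 23–25: seek an seek

3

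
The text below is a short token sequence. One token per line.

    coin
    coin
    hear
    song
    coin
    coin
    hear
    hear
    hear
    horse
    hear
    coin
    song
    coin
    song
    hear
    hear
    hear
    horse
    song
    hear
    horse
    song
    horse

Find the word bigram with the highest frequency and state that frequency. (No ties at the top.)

Bigram frequencies (highest first):
  hear hear: 4
  hear horse: 3
  coin coin: 2
  coin hear: 2
  song coin: 2
  coin song: 2
  … (6 more, each ≤ 2)

"hear hear", 4 times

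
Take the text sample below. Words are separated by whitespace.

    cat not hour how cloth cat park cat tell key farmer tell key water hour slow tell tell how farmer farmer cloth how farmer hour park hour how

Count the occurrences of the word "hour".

Scanning the 28 tokens for "hour":
  position 3: hour
  position 15: hour
  position 25: hour
  position 27: hour

4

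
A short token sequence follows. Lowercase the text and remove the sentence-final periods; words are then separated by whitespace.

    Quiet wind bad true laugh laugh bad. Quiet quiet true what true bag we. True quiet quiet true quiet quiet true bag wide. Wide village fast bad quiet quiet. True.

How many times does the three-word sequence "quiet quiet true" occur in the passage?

4

Scanning the 28 overlapping trigram windows for "quiet quiet true":
  position 8–10: quiet quiet true
  position 16–18: quiet quiet true
  position 19–21: quiet quiet true
  position 28–30: quiet quiet true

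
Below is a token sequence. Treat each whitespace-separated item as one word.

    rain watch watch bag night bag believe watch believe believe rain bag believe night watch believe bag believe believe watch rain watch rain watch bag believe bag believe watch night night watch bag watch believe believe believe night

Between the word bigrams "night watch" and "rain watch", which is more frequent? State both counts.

"night watch": 2 occurrences
"rain watch": 3 occurrences

"rain watch" (3 vs 2)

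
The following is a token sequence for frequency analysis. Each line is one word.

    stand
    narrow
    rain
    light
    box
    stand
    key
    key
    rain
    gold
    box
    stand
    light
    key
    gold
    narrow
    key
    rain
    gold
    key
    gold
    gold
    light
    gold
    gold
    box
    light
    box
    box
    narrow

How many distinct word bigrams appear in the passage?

22

30 tokens → 29 bigram windows in total.
Repeated bigrams (each contributes count−1 duplicates):
  box stand: 2
  gold box: 2
  gold gold: 2
  key gold: 2
  key rain: 2
  light box: 2
  rain gold: 2
7 duplicate windows → 29 − 7 = 22 distinct.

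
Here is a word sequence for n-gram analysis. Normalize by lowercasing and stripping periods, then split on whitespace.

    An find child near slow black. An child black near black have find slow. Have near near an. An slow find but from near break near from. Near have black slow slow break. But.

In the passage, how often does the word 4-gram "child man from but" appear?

Scanning the 31 overlapping 4-gram windows for "child man from but":
  (none found)

0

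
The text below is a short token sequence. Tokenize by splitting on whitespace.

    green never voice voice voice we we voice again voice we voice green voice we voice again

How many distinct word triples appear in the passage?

13

17 tokens → 15 trigram windows in total.
Repeated trigrams (each contributes count−1 duplicates):
  voice we voice: 2
  we voice again: 2
2 duplicate windows → 15 − 2 = 13 distinct.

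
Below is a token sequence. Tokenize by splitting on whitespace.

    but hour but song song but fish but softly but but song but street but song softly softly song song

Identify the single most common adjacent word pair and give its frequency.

Bigram frequencies (highest first):
  but song: 3
  song song: 2
  song but: 2
  but hour: 1
  hour but: 1
  but fish: 1
  … (9 more, each ≤ 1)

"but song", 3 times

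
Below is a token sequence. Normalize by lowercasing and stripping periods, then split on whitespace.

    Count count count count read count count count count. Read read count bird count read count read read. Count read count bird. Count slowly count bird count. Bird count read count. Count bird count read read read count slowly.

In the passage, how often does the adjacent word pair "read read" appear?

Scanning the 38 overlapping bigram windows for "read read":
  position 10–11: read read
  position 17–18: read read
  position 35–36: read read
  position 36–37: read read

4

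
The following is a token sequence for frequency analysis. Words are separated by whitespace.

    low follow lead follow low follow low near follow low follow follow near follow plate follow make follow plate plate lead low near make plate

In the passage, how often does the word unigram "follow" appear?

Scanning the 25 tokens for "follow":
  position 2: follow
  position 4: follow
  position 6: follow
  position 9: follow
  position 11: follow
  position 12: follow
  position 14: follow
  position 16: follow
  position 18: follow

9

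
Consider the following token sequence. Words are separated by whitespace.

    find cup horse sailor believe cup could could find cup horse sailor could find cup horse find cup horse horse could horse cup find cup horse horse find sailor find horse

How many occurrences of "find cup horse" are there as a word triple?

5

Scanning the 29 overlapping trigram windows for "find cup horse":
  position 1–3: find cup horse
  position 9–11: find cup horse
  position 14–16: find cup horse
  position 17–19: find cup horse
  position 24–26: find cup horse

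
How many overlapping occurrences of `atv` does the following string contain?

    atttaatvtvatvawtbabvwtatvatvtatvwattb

5

Sliding a length-3 window over the 37 characters (35 positions):
  position 6–8: atv
  position 11–13: atv
  position 23–25: atv
  position 26–28: atv
  position 30–32: atv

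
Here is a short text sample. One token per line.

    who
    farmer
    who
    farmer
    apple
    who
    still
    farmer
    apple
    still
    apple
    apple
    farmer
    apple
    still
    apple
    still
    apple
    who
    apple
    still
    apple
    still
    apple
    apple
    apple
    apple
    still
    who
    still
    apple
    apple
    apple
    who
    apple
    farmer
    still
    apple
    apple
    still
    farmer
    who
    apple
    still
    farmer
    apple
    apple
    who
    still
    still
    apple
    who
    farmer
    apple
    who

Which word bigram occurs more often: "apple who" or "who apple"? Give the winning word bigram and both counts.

"apple who" (6 vs 3)

"apple who": 6 occurrences
"who apple": 3 occurrences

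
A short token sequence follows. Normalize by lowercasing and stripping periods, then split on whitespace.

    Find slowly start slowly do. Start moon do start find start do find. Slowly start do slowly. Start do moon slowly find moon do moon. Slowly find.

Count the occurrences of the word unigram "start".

Scanning the 27 tokens for "start":
  position 3: start
  position 6: start
  position 9: start
  position 11: start
  position 15: start
  position 18: start

6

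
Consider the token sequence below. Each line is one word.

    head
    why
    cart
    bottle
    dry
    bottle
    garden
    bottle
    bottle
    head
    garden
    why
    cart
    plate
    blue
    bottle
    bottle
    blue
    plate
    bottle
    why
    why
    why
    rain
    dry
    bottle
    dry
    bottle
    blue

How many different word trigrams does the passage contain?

26

29 tokens → 27 trigram windows in total.
Repeated trigrams (each contributes count−1 duplicates):
  bottle dry bottle: 2
1 duplicate windows → 27 − 1 = 26 distinct.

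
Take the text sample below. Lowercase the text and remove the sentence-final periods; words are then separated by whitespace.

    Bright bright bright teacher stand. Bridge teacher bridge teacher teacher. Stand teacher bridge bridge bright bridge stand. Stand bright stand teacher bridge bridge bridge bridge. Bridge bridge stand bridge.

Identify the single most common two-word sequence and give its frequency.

Bigram frequencies (highest first):
  bridge bridge: 6
  teacher bridge: 3
  bright bright: 2
  teacher stand: 2
  stand bridge: 2
  bridge teacher: 2
  … (9 more, each ≤ 2)

"bridge bridge", 6 times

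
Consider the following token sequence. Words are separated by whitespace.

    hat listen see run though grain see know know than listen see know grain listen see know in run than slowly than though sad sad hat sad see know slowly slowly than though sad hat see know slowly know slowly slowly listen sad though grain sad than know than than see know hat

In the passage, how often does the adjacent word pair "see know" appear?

Scanning the 52 overlapping bigram windows for "see know":
  position 7–8: see know
  position 12–13: see know
  position 16–17: see know
  position 28–29: see know
  position 36–37: see know
  position 51–52: see know

6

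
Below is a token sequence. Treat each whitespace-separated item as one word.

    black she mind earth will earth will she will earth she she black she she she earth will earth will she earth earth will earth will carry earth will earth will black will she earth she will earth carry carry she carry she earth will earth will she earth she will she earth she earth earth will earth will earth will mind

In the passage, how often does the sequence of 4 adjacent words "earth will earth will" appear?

7

Scanning the 59 overlapping 4-gram windows for "earth will earth will":
  position 4–7: earth will earth will
  position 17–20: earth will earth will
  position 23–26: earth will earth will
  position 28–31: earth will earth will
  position 44–47: earth will earth will
  position 56–59: earth will earth will
  position 58–61: earth will earth will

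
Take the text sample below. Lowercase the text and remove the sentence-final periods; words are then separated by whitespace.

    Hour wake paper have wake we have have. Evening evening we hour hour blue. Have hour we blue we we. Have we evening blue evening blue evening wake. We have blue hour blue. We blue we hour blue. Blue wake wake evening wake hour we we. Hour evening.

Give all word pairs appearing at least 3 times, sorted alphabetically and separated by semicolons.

Bigram counts meeting the condition (at least 3 times):
  blue we: 3
  hour blue: 3
  we have: 3
  we hour: 3

blue we; hour blue; we have; we hour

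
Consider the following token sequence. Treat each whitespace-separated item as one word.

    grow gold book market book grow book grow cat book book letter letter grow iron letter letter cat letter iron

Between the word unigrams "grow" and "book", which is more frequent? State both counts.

"book" (5 vs 4)

"grow": 4 occurrences
"book": 5 occurrences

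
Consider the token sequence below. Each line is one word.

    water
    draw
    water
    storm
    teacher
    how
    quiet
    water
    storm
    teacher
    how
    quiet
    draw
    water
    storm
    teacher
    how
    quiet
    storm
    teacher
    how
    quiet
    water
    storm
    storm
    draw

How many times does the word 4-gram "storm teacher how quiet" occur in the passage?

4

Scanning the 23 overlapping 4-gram windows for "storm teacher how quiet":
  position 4–7: storm teacher how quiet
  position 9–12: storm teacher how quiet
  position 15–18: storm teacher how quiet
  position 19–22: storm teacher how quiet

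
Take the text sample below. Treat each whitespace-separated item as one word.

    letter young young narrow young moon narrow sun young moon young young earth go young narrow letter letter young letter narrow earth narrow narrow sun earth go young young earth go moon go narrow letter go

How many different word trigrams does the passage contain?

31

36 tokens → 34 trigram windows in total.
Repeated trigrams (each contributes count−1 duplicates):
  earth go young: 2
  young earth go: 2
  young young earth: 2
3 duplicate windows → 34 − 3 = 31 distinct.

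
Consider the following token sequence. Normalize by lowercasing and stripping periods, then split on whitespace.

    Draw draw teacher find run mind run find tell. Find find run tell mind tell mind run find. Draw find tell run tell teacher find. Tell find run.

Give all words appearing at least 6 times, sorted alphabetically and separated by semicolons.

find; run; tell

Unigram counts meeting the condition (at least 6 times):
  find: 8
  run: 6
  tell: 6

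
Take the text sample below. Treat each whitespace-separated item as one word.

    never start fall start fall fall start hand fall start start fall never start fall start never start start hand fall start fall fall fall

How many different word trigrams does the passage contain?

25 tokens → 23 trigram windows in total.
Repeated trigrams (each contributes count−1 duplicates):
  fall start fall: 2
  hand fall start: 2
  never start fall: 2
  start fall fall: 2
  start fall start: 2
  start hand fall: 2
6 duplicate windows → 23 − 6 = 17 distinct.

17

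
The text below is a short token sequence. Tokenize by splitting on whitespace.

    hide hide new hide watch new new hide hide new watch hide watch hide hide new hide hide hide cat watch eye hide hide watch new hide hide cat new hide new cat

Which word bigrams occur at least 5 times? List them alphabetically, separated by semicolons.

hide hide; new hide

Bigram counts meeting the condition (at least 5 times):
  hide hide: 7
  new hide: 5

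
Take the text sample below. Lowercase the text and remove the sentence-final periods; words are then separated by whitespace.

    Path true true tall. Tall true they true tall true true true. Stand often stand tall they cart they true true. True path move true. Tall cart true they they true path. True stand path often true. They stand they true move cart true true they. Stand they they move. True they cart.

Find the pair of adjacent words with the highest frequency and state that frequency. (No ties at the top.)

Bigram frequencies (highest first):
  true true: 6
  true they: 5
  they true: 4
  true tall: 3
  path true: 2
  tall true: 2
  … (22 more, each ≤ 2)

"true true", 6 times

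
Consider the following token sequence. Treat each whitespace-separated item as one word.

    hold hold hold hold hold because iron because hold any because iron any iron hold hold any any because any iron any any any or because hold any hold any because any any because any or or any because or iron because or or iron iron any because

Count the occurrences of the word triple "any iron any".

Scanning the 46 overlapping trigram windows for "any iron any":
  position 20–22: any iron any

1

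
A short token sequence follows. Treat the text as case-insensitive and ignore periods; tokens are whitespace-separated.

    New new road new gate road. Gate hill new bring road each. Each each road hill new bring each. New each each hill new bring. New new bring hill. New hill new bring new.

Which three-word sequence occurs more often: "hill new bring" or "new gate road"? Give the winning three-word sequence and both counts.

"hill new bring" (4 vs 1)

"hill new bring": 4 occurrences
"new gate road": 1 occurrence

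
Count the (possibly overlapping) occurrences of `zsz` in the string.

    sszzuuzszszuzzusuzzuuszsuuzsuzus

Sliding a length-3 window over the 32 characters (30 positions):
  position 7–9: zsz
  position 9–11: zsz

2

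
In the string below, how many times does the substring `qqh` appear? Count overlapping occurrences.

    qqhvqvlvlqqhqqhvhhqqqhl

Sliding a length-3 window over the 23 characters (21 positions):
  position 1–3: qqh
  position 10–12: qqh
  position 13–15: qqh
  position 20–22: qqh

4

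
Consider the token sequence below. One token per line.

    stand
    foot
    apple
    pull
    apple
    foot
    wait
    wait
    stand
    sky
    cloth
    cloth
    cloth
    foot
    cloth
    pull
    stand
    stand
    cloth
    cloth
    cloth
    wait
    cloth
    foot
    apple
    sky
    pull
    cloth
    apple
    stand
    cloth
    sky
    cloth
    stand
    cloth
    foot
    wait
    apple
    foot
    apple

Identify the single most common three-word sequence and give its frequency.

Trigram frequencies (highest first):
  cloth cloth cloth: 2
  stand foot apple: 1
  foot apple pull: 1
  apple pull apple: 1
  pull apple foot: 1
  apple foot wait: 1
  … (31 more, each ≤ 1)

"cloth cloth cloth", 2 times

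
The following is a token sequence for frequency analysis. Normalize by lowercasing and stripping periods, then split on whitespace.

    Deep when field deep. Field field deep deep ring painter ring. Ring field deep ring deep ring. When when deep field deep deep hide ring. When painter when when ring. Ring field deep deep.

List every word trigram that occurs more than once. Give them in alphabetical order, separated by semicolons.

field deep deep; ring field deep; ring ring field

Trigram counts meeting the condition (more than once):
  field deep deep: 3
  ring field deep: 2
  ring ring field: 2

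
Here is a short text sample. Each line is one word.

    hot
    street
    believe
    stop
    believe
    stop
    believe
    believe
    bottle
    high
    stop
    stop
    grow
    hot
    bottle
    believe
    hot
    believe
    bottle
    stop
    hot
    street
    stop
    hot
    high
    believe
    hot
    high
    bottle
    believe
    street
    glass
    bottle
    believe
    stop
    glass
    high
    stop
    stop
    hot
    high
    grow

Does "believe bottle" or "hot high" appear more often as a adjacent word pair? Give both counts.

"believe bottle": 2 occurrences
"hot high": 3 occurrences

"hot high" (3 vs 2)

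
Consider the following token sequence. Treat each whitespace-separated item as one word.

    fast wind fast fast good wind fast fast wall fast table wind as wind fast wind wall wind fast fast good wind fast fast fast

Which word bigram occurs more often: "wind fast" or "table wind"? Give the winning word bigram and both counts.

"wind fast": 5 occurrences
"table wind": 1 occurrence

"wind fast" (5 vs 1)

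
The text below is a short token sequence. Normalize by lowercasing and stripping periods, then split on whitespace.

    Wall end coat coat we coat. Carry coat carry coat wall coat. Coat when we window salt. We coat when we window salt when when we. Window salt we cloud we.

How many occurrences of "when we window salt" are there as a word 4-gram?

Scanning the 28 overlapping 4-gram windows for "when we window salt":
  position 14–17: when we window salt
  position 20–23: when we window salt
  position 25–28: when we window salt

3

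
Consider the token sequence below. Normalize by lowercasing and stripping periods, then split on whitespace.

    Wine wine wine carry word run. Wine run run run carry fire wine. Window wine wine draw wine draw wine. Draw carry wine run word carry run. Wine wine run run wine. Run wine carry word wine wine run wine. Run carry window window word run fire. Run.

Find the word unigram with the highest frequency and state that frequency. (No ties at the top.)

Unigram frequencies (highest first):
  wine: 17
  run: 13
  carry: 6
  word: 4
  window: 3
  draw: 3
  … (1 more, each ≤ 2)

"wine", 17 times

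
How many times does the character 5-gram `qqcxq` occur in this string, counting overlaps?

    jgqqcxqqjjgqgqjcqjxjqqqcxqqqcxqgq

Sliding a length-5 window over the 33 characters (29 positions):
  position 3–7: qqcxq
  position 22–26: qqcxq
  position 27–31: qqcxq

3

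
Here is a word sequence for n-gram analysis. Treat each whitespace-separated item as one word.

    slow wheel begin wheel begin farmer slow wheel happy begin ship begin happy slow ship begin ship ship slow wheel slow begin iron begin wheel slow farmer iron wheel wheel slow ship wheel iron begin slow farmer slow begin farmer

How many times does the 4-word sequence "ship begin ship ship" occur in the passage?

Scanning the 37 overlapping 4-gram windows for "ship begin ship ship":
  position 15–18: ship begin ship ship

1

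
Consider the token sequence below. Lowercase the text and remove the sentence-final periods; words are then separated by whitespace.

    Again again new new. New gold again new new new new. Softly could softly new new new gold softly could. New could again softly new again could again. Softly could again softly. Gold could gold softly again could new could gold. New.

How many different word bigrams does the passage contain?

21

42 tokens → 41 bigram windows in total.
Repeated bigrams (each contributes count−1 duplicates):
  new new: 7
  again softly: 3
  could again: 3
  softly could: 3
  again could: 2
  again new: 2
  could gold: 2
  could new: 2
  … (4 more repeated)
20 duplicate windows → 41 − 20 = 21 distinct.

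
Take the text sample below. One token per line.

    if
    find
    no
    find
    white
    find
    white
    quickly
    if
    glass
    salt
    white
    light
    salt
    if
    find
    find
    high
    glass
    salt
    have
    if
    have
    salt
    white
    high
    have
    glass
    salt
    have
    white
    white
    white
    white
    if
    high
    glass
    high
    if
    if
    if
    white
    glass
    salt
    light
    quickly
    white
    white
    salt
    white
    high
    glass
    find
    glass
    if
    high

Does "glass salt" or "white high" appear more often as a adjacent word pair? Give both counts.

"glass salt": 4 occurrences
"white high": 2 occurrences

"glass salt" (4 vs 2)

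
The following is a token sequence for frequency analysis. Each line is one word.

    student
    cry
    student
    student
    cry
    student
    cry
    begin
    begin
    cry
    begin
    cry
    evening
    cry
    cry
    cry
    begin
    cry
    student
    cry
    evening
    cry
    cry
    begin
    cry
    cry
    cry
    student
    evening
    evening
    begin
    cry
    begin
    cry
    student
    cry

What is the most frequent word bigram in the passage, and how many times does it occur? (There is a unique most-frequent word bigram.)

"begin cry", 6 times

Bigram frequencies (highest first):
  begin cry: 6
  student cry: 5
  cry student: 5
  cry begin: 5
  cry cry: 5
  cry evening: 2
  … (6 more, each ≤ 2)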